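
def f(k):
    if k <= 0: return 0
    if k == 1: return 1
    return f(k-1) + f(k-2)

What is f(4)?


Computing f(4) bottom-up:
f(0) = 0
f(1) = 1
f(2) = f(1) + f(0) = 1 + 0 = 1
f(3) = f(2) + f(1) = 1 + 1 = 2
f(4) = f(3) + f(2) = 2 + 1 = 3

3


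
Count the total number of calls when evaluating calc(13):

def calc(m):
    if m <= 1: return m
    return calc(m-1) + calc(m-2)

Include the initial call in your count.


Let C(n) = total calls for calc(n)
C(0) = 1, C(1) = 1
C(2) = 1 + C(1) + C(0) = 1 + 1 + 1 = 3
C(3) = 1 + C(2) + C(1) = 1 + 3 + 1 = 5
C(4) = 1 + C(3) + C(2) = 1 + 5 + 3 = 9
C(5) = 1 + C(4) + C(3) = 1 + 9 + 5 = 15
C(6) = 1 + C(5) + C(4) = 1 + 15 + 9 = 25
C(7) = 1 + C(6) + C(5) = 1 + 25 + 15 = 41
C(8) = 1 + C(7) + C(6) = 1 + 41 + 25 = 67
C(9) = 1 + C(8) + C(7) = 1 + 67 + 41 = 109
C(10) = 1 + C(9) + C(8) = 1 + 109 + 67 = 177
C(11) = 1 + C(10) + C(9) = 1 + 177 + 109 = 287
C(12) = 1 + C(11) + C(10) = 1 + 287 + 177 = 465
C(13) = 1 + C(12) + C(11) = 1 + 465 + 287 = 753

753


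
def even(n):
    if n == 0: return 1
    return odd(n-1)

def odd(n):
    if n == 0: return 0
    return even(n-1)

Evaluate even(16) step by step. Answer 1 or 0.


even(16) = odd(15)
odd(15) = even(14)
even(14) = odd(13)
odd(13) = even(12)
even(12) = odd(11)
odd(11) = even(10)
even(10) = odd(9)
odd(9) = even(8)
even(8) = odd(7)
odd(7) = even(6)
even(6) = odd(5)
odd(5) = even(4)
even(4) = odd(3)
odd(3) = even(2)
even(2) = odd(1)
odd(1) = even(0)
even(0) = 1  (base case)
Result: 1

1


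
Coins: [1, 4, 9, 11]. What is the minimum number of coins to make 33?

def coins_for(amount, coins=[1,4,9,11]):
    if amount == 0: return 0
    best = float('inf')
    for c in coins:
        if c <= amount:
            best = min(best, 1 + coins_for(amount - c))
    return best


Building up with DP:
coins_for(0) = 0
coins_for(1) = min(1+coins_for(0)=1+0=1) = 1
coins_for(2) = min(1+coins_for(1)=1+1=2) = 2
coins_for(3) = min(1+coins_for(2)=1+2=3) = 3
coins_for(4) = min(1+coins_for(3)=1+3=4, 1+coins_for(0)=1+0=1) = 1
coins_for(5) = min(1+coins_for(4)=1+1=2, 1+coins_for(1)=1+1=2) = 2
coins_for(6) = min(1+coins_for(5)=1+2=3, 1+coins_for(2)=1+2=3) = 3
coins_for(7) = min(1+coins_for(6)=1+3=4, 1+coins_for(3)=1+3=4) = 4
coins_for(8) = min(1+coins_for(7)=1+4=5, 1+coins_for(4)=1+1=2) = 2
coins_for(9) = min(1+coins_for(8)=1+2=3, 1+coins_for(5)=1+2=3, 1+coins_for(0)=1+0=1) = 1
coins_for(10) = min(1+coins_for(9)=1+1=2, 1+coins_for(6)=1+3=4, 1+coins_for(1)=1+1=2) = 2
coins_for(11) = min(1+coins_for(10)=1+2=3, 1+coins_for(7)=1+4=5, 1+coins_for(2)=1+2=3, 1+coins_for(0)=1+0=1) = 1
coins_for(12) = min(1+coins_for(11)=1+1=2, 1+coins_for(8)=1+2=3, 1+coins_for(3)=1+3=4, 1+coins_for(1)=1+1=2) = 2
coins_for(13) = min(1+coins_for(12)=1+2=3, 1+coins_for(9)=1+1=2, 1+coins_for(4)=1+1=2, 1+coins_for(2)=1+2=3) = 2
coins_for(14) = min(1+coins_for(13)=1+2=3, 1+coins_for(10)=1+2=3, 1+coins_for(5)=1+2=3, 1+coins_for(3)=1+3=4) = 3
coins_for(15) = min(1+coins_for(14)=1+3=4, 1+coins_for(11)=1+1=2, 1+coins_for(6)=1+3=4, 1+coins_for(4)=1+1=2) = 2
coins_for(16) = min(1+coins_for(15)=1+2=3, 1+coins_for(12)=1+2=3, 1+coins_for(7)=1+4=5, 1+coins_for(5)=1+2=3) = 3
coins_for(17) = min(1+coins_for(16)=1+3=4, 1+coins_for(13)=1+2=3, 1+coins_for(8)=1+2=3, 1+coins_for(6)=1+3=4) = 3
coins_for(18) = min(1+coins_for(17)=1+3=4, 1+coins_for(14)=1+3=4, 1+coins_for(9)=1+1=2, 1+coins_for(7)=1+4=5) = 2
coins_for(19) = min(1+coins_for(18)=1+2=3, 1+coins_for(15)=1+2=3, 1+coins_for(10)=1+2=3, 1+coins_for(8)=1+2=3) = 3
coins_for(20) = min(1+coins_for(19)=1+3=4, 1+coins_for(16)=1+3=4, 1+coins_for(11)=1+1=2, 1+coins_for(9)=1+1=2) = 2
coins_for(21) = min(1+coins_for(20)=1+2=3, 1+coins_for(17)=1+3=4, 1+coins_for(12)=1+2=3, 1+coins_for(10)=1+2=3) = 3
coins_for(22) = min(1+coins_for(21)=1+3=4, 1+coins_for(18)=1+2=3, 1+coins_for(13)=1+2=3, 1+coins_for(11)=1+1=2) = 2
coins_for(23) = min(1+coins_for(22)=1+2=3, 1+coins_for(19)=1+3=4, 1+coins_for(14)=1+3=4, 1+coins_for(12)=1+2=3) = 3
coins_for(24) = min(1+coins_for(23)=1+3=4, 1+coins_for(20)=1+2=3, 1+coins_for(15)=1+2=3, 1+coins_for(13)=1+2=3) = 3
coins_for(25) = min(1+coins_for(24)=1+3=4, 1+coins_for(21)=1+3=4, 1+coins_for(16)=1+3=4, 1+coins_for(14)=1+3=4) = 4
coins_for(26) = min(1+coins_for(25)=1+4=5, 1+coins_for(22)=1+2=3, 1+coins_for(17)=1+3=4, 1+coins_for(15)=1+2=3) = 3
coins_for(27) = min(1+coins_for(26)=1+3=4, 1+coins_for(23)=1+3=4, 1+coins_for(18)=1+2=3, 1+coins_for(16)=1+3=4) = 3
coins_for(28) = min(1+coins_for(27)=1+3=4, 1+coins_for(24)=1+3=4, 1+coins_for(19)=1+3=4, 1+coins_for(17)=1+3=4) = 4
coins_for(29) = min(1+coins_for(28)=1+4=5, 1+coins_for(25)=1+4=5, 1+coins_for(20)=1+2=3, 1+coins_for(18)=1+2=3) = 3
coins_for(30) = min(1+coins_for(29)=1+3=4, 1+coins_for(26)=1+3=4, 1+coins_for(21)=1+3=4, 1+coins_for(19)=1+3=4) = 4
coins_for(31) = min(1+coins_for(30)=1+4=5, 1+coins_for(27)=1+3=4, 1+coins_for(22)=1+2=3, 1+coins_for(20)=1+2=3) = 3
coins_for(32) = min(1+coins_for(31)=1+3=4, 1+coins_for(28)=1+4=5, 1+coins_for(23)=1+3=4, 1+coins_for(21)=1+3=4) = 4
coins_for(33) = min(1+coins_for(32)=1+4=5, 1+coins_for(29)=1+3=4, 1+coins_for(24)=1+3=4, 1+coins_for(22)=1+2=3) = 3

3


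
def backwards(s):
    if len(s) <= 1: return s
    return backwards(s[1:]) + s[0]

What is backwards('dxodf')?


backwards('dxodf') = backwards('xodf') + 'd'
backwards('xodf') = backwards('odf') + 'x'
backwards('odf') = backwards('df') + 'o'
backwards('df') = backwards('f') + 'd'
backwards('f') = 'f'  (base case)
Concatenating: 'f' + 'd' + 'o' + 'x' + 'd' = 'fdoxd'

fdoxd


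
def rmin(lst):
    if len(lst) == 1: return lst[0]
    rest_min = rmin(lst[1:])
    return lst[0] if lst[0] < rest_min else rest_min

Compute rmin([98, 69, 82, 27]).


rmin([98, 69, 82, 27]): compare 98 with rmin([69, 82, 27])
rmin([69, 82, 27]): compare 69 with rmin([82, 27])
rmin([82, 27]): compare 82 with rmin([27])
rmin([27]) = 27  (base case)
Compare 82 with 27 -> 27
Compare 69 with 27 -> 27
Compare 98 with 27 -> 27

27


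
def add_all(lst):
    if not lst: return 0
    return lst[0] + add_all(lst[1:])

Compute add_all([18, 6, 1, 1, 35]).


add_all([18, 6, 1, 1, 35]) = 18 + add_all([6, 1, 1, 35])
add_all([6, 1, 1, 35]) = 6 + add_all([1, 1, 35])
add_all([1, 1, 35]) = 1 + add_all([1, 35])
add_all([1, 35]) = 1 + add_all([35])
add_all([35]) = 35 + add_all([])
add_all([]) = 0  (base case)
Total: 18 + 6 + 1 + 1 + 35 + 0 = 61

61


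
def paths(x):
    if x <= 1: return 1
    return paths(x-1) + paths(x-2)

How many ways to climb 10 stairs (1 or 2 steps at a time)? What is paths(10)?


Building up from base cases:
paths(0) = 1
paths(1) = 1
paths(2) = paths(1) + paths(0) = 1 + 1 = 2
paths(3) = paths(2) + paths(1) = 2 + 1 = 3
paths(4) = paths(3) + paths(2) = 3 + 2 = 5
paths(5) = paths(4) + paths(3) = 5 + 3 = 8
paths(6) = paths(5) + paths(4) = 8 + 5 = 13
paths(7) = paths(6) + paths(5) = 13 + 8 = 21
paths(8) = paths(7) + paths(6) = 21 + 13 = 34
paths(9) = paths(8) + paths(7) = 34 + 21 = 55
paths(10) = paths(9) + paths(8) = 55 + 34 = 89

89


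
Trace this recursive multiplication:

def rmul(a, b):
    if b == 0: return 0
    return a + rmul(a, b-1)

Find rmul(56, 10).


rmul(56, 10) = 56 + rmul(56, 9)
rmul(56, 9) = 56 + rmul(56, 8)
rmul(56, 8) = 56 + rmul(56, 7)
rmul(56, 7) = 56 + rmul(56, 6)
rmul(56, 6) = 56 + rmul(56, 5)
rmul(56, 5) = 56 + rmul(56, 4)
rmul(56, 4) = 56 + rmul(56, 3)
rmul(56, 3) = 56 + rmul(56, 2)
rmul(56, 2) = 56 + rmul(56, 1)
rmul(56, 1) = 56 + rmul(56, 0)
rmul(56, 0) = 0  (base case)
Total: 56 + 56 + 56 + 56 + 56 + 56 + 56 + 56 + 56 + 56 + 0 = 560

560


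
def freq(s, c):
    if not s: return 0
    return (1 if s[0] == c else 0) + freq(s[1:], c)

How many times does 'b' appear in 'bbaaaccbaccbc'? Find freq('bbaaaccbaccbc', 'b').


s[0]='b' == 'b' -> 1
s[0]='b' == 'b' -> 1
s[0]='a' != 'b' -> 0
s[0]='a' != 'b' -> 0
s[0]='a' != 'b' -> 0
s[0]='c' != 'b' -> 0
s[0]='c' != 'b' -> 0
s[0]='b' == 'b' -> 1
s[0]='a' != 'b' -> 0
s[0]='c' != 'b' -> 0
s[0]='c' != 'b' -> 0
s[0]='b' == 'b' -> 1
s[0]='c' != 'b' -> 0
Sum: 1 + 1 + 0 + 0 + 0 + 0 + 0 + 1 + 0 + 0 + 0 + 1 + 0 = 4

4


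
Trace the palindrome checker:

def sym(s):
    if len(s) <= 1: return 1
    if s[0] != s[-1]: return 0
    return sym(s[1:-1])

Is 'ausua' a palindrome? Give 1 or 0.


sym('ausua'): s[0]='a' == s[-1]='a' -> check sym('usu')
sym('usu'): s[0]='u' == s[-1]='u' -> check sym('s')
sym('s'): len <= 1 -> return 1  (base case)
Result: 1 (palindrome)

1


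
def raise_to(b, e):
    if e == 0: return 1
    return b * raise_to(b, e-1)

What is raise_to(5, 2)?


raise_to(5, 2)
= 5 * raise_to(5, 1)
= 5 * 5 * raise_to(5, 0)
= 5 * 5 * 1
= 25

25


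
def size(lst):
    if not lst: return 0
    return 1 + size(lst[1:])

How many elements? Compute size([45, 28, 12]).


size([45, 28, 12]) = 1 + size([28, 12])
size([28, 12]) = 1 + size([12])
size([12]) = 1 + size([])
size([]) = 0  (base case)
Unwinding: 1 + 1 + 1 + 0 = 3

3


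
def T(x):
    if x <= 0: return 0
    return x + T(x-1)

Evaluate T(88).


T(88)
= 88 + 87 + 86 + 85 + 84 + 83 + 82 + 81 + 80 + 79 + 78 + 77 + 76 + 75 + 74 + 73 + 72 + 71 + 70 + 69 + 68 + 67 + 66 + 65 + 64 + 63 + 62 + 61 + 60 + 59 + 58 + 57 + 56 + 55 + 54 + 53 + 52 + 51 + 50 + 49 + 48 + 47 + 46 + 45 + 44 + 43 + 42 + 41 + 40 + 39 + 38 + 37 + 36 + 35 + 34 + 33 + 32 + 31 + 30 + 29 + 28 + 27 + 26 + 25 + 24 + 23 + 22 + 21 + 20 + 19 + 18 + 17 + 16 + 15 + 14 + 13 + 12 + 11 + 10 + 9 + 8 + 7 + 6 + 5 + 4 + 3 + 2 + 1 + T(0)
= 88 + 87 + 86 + 85 + 84 + 83 + 82 + 81 + 80 + 79 + 78 + 77 + 76 + 75 + 74 + 73 + 72 + 71 + 70 + 69 + 68 + 67 + 66 + 65 + 64 + 63 + 62 + 61 + 60 + 59 + 58 + 57 + 56 + 55 + 54 + 53 + 52 + 51 + 50 + 49 + 48 + 47 + 46 + 45 + 44 + 43 + 42 + 41 + 40 + 39 + 38 + 37 + 36 + 35 + 34 + 33 + 32 + 31 + 30 + 29 + 28 + 27 + 26 + 25 + 24 + 23 + 22 + 21 + 20 + 19 + 18 + 17 + 16 + 15 + 14 + 13 + 12 + 11 + 10 + 9 + 8 + 7 + 6 + 5 + 4 + 3 + 2 + 1 + 0
= 3916

3916


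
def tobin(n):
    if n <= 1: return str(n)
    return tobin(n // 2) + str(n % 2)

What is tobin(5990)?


tobin(5990) = tobin(2995) + '0'
tobin(2995) = tobin(1497) + '1'
tobin(1497) = tobin(748) + '1'
tobin(748) = tobin(374) + '0'
tobin(374) = tobin(187) + '0'
tobin(187) = tobin(93) + '1'
tobin(93) = tobin(46) + '1'
tobin(46) = tobin(23) + '0'
tobin(23) = tobin(11) + '1'
tobin(11) = tobin(5) + '1'
tobin(5) = tobin(2) + '1'
tobin(2) = tobin(1) + '0'
tobin(1) = '1'  (base case)
Concatenating: '1' + '0' + '1' + '1' + '1' + '0' + '1' + '1' + '0' + '0' + '1' + '1' + '0' = '1011101100110'

1011101100110


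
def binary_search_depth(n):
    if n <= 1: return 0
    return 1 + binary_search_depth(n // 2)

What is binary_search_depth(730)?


730 / 2 = 365
365 / 2 = 182
182 / 2 = 91
91 / 2 = 45
45 / 2 = 22
22 / 2 = 11
11 / 2 = 5
5 / 2 = 2
2 / 2 = 1
Reached 1 after 9 halvings

9


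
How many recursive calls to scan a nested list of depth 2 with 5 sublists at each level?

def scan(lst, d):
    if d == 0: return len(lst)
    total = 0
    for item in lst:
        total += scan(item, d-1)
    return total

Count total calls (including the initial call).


At depth 0 (root): 1 call
At depth 1: each of 1 parents calls scan on 5 children = 5 calls
At depth 2: each of 5 parents calls scan on 5 children = 25 calls
Total: 1 + 5 + 25 = 31

31


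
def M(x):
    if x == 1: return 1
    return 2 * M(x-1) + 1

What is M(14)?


M(14) = 2 * M(13) + 1
M(13) = 2 * M(12) + 1
M(12) = 2 * M(11) + 1
M(11) = 2 * M(10) + 1
M(10) = 2 * M(9) + 1
M(9) = 2 * M(8) + 1
M(8) = 2 * M(7) + 1
M(7) = 2 * M(6) + 1
M(6) = 2 * M(5) + 1
M(5) = 2 * M(4) + 1
M(4) = 2 * M(3) + 1
M(3) = 2 * M(2) + 1
M(2) = 2 * M(1) + 1
M(1) = 1  (base case)
M(2) = 2 * 1 + 1 = 3
M(3) = 2 * 3 + 1 = 7
M(4) = 2 * 7 + 1 = 15
M(5) = 2 * 15 + 1 = 31
M(6) = 2 * 31 + 1 = 63
M(7) = 2 * 63 + 1 = 127
M(8) = 2 * 127 + 1 = 255
M(9) = 2 * 255 + 1 = 511
M(10) = 2 * 511 + 1 = 1023
M(11) = 2 * 1023 + 1 = 2047
M(12) = 2 * 2047 + 1 = 4095
M(13) = 2 * 4095 + 1 = 8191
M(14) = 2 * 8191 + 1 = 16383

16383


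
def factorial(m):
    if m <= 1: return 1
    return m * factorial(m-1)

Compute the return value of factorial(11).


factorial(11)
= 11 * factorial(10)
= 11 * 10 * factorial(9)
= 11 * 10 * 9 * factorial(8)
= 11 * 10 * 9 * 8 * factorial(7)
= 11 * 10 * 9 * 8 * 7 * factorial(6)
= 11 * 10 * 9 * 8 * 7 * 6 * factorial(5)
= 11 * 10 * 9 * 8 * 7 * 6 * 5 * factorial(4)
= 11 * 10 * 9 * 8 * 7 * 6 * 5 * 4 * factorial(3)
= 11 * 10 * 9 * 8 * 7 * 6 * 5 * 4 * 3 * factorial(2)
= 11 * 10 * 9 * 8 * 7 * 6 * 5 * 4 * 3 * 2 * factorial(1)
= 11 * 10 * 9 * 8 * 7 * 6 * 5 * 4 * 3 * 2 * 1
= 39916800

39916800


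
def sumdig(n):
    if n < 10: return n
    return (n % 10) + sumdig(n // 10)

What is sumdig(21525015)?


sumdig(21525015) = 5 + sumdig(2152501)
sumdig(2152501) = 1 + sumdig(215250)
sumdig(215250) = 0 + sumdig(21525)
sumdig(21525) = 5 + sumdig(2152)
sumdig(2152) = 2 + sumdig(215)
sumdig(215) = 5 + sumdig(21)
sumdig(21) = 1 + sumdig(2)
sumdig(2) = 2  (base case)
Total: 5 + 1 + 0 + 5 + 2 + 5 + 1 + 2 = 21

21


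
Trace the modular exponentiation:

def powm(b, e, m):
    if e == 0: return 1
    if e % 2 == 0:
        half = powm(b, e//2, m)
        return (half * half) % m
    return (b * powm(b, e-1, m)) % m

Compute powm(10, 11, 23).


powm(10, 11, 23): e is odd, compute powm(10, 10, 23)
  powm(10, 10, 23): e is even, compute powm(10, 5, 23)
    powm(10, 5, 23): e is odd, compute powm(10, 4, 23)
      powm(10, 4, 23): e is even, compute powm(10, 2, 23)
        powm(10, 2, 23): e is even, compute powm(10, 1, 23)
          powm(10, 1, 23): e is odd, compute powm(10, 0, 23)
          powm(10, 0, 23) = 1
          (10 * 1) % 23 = 10
        half=10, (10*10) % 23 = 8
      half=8, (8*8) % 23 = 18
    (10 * 18) % 23 = 19
  half=19, (19*19) % 23 = 16
(10 * 16) % 23 = 22

22


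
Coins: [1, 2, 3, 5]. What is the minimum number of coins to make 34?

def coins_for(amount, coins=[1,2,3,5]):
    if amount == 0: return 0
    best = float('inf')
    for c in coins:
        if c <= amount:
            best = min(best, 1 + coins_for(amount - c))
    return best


Building up with DP:
coins_for(0) = 0
coins_for(1) = min(1+coins_for(0)=1+0=1) = 1
coins_for(2) = min(1+coins_for(1)=1+1=2, 1+coins_for(0)=1+0=1) = 1
coins_for(3) = min(1+coins_for(2)=1+1=2, 1+coins_for(1)=1+1=2, 1+coins_for(0)=1+0=1) = 1
coins_for(4) = min(1+coins_for(3)=1+1=2, 1+coins_for(2)=1+1=2, 1+coins_for(1)=1+1=2) = 2
coins_for(5) = min(1+coins_for(4)=1+2=3, 1+coins_for(3)=1+1=2, 1+coins_for(2)=1+1=2, 1+coins_for(0)=1+0=1) = 1
coins_for(6) = min(1+coins_for(5)=1+1=2, 1+coins_for(4)=1+2=3, 1+coins_for(3)=1+1=2, 1+coins_for(1)=1+1=2) = 2
coins_for(7) = min(1+coins_for(6)=1+2=3, 1+coins_for(5)=1+1=2, 1+coins_for(4)=1+2=3, 1+coins_for(2)=1+1=2) = 2
coins_for(8) = min(1+coins_for(7)=1+2=3, 1+coins_for(6)=1+2=3, 1+coins_for(5)=1+1=2, 1+coins_for(3)=1+1=2) = 2
coins_for(9) = min(1+coins_for(8)=1+2=3, 1+coins_for(7)=1+2=3, 1+coins_for(6)=1+2=3, 1+coins_for(4)=1+2=3) = 3
coins_for(10) = min(1+coins_for(9)=1+3=4, 1+coins_for(8)=1+2=3, 1+coins_for(7)=1+2=3, 1+coins_for(5)=1+1=2) = 2
coins_for(11) = min(1+coins_for(10)=1+2=3, 1+coins_for(9)=1+3=4, 1+coins_for(8)=1+2=3, 1+coins_for(6)=1+2=3) = 3
coins_for(12) = min(1+coins_for(11)=1+3=4, 1+coins_for(10)=1+2=3, 1+coins_for(9)=1+3=4, 1+coins_for(7)=1+2=3) = 3
coins_for(13) = min(1+coins_for(12)=1+3=4, 1+coins_for(11)=1+3=4, 1+coins_for(10)=1+2=3, 1+coins_for(8)=1+2=3) = 3
coins_for(14) = min(1+coins_for(13)=1+3=4, 1+coins_for(12)=1+3=4, 1+coins_for(11)=1+3=4, 1+coins_for(9)=1+3=4) = 4
coins_for(15) = min(1+coins_for(14)=1+4=5, 1+coins_for(13)=1+3=4, 1+coins_for(12)=1+3=4, 1+coins_for(10)=1+2=3) = 3
coins_for(16) = min(1+coins_for(15)=1+3=4, 1+coins_for(14)=1+4=5, 1+coins_for(13)=1+3=4, 1+coins_for(11)=1+3=4) = 4
coins_for(17) = min(1+coins_for(16)=1+4=5, 1+coins_for(15)=1+3=4, 1+coins_for(14)=1+4=5, 1+coins_for(12)=1+3=4) = 4
coins_for(18) = min(1+coins_for(17)=1+4=5, 1+coins_for(16)=1+4=5, 1+coins_for(15)=1+3=4, 1+coins_for(13)=1+3=4) = 4
coins_for(19) = min(1+coins_for(18)=1+4=5, 1+coins_for(17)=1+4=5, 1+coins_for(16)=1+4=5, 1+coins_for(14)=1+4=5) = 5
coins_for(20) = min(1+coins_for(19)=1+5=6, 1+coins_for(18)=1+4=5, 1+coins_for(17)=1+4=5, 1+coins_for(15)=1+3=4) = 4
coins_for(21) = min(1+coins_for(20)=1+4=5, 1+coins_for(19)=1+5=6, 1+coins_for(18)=1+4=5, 1+coins_for(16)=1+4=5) = 5
coins_for(22) = min(1+coins_for(21)=1+5=6, 1+coins_for(20)=1+4=5, 1+coins_for(19)=1+5=6, 1+coins_for(17)=1+4=5) = 5
coins_for(23) = min(1+coins_for(22)=1+5=6, 1+coins_for(21)=1+5=6, 1+coins_for(20)=1+4=5, 1+coins_for(18)=1+4=5) = 5
coins_for(24) = min(1+coins_for(23)=1+5=6, 1+coins_for(22)=1+5=6, 1+coins_for(21)=1+5=6, 1+coins_for(19)=1+5=6) = 6
coins_for(25) = min(1+coins_for(24)=1+6=7, 1+coins_for(23)=1+5=6, 1+coins_for(22)=1+5=6, 1+coins_for(20)=1+4=5) = 5
coins_for(26) = min(1+coins_for(25)=1+5=6, 1+coins_for(24)=1+6=7, 1+coins_for(23)=1+5=6, 1+coins_for(21)=1+5=6) = 6
coins_for(27) = min(1+coins_for(26)=1+6=7, 1+coins_for(25)=1+5=6, 1+coins_for(24)=1+6=7, 1+coins_for(22)=1+5=6) = 6
coins_for(28) = min(1+coins_for(27)=1+6=7, 1+coins_for(26)=1+6=7, 1+coins_for(25)=1+5=6, 1+coins_for(23)=1+5=6) = 6
coins_for(29) = min(1+coins_for(28)=1+6=7, 1+coins_for(27)=1+6=7, 1+coins_for(26)=1+6=7, 1+coins_for(24)=1+6=7) = 7
coins_for(30) = min(1+coins_for(29)=1+7=8, 1+coins_for(28)=1+6=7, 1+coins_for(27)=1+6=7, 1+coins_for(25)=1+5=6) = 6
coins_for(31) = min(1+coins_for(30)=1+6=7, 1+coins_for(29)=1+7=8, 1+coins_for(28)=1+6=7, 1+coins_for(26)=1+6=7) = 7
coins_for(32) = min(1+coins_for(31)=1+7=8, 1+coins_for(30)=1+6=7, 1+coins_for(29)=1+7=8, 1+coins_for(27)=1+6=7) = 7
coins_for(33) = min(1+coins_for(32)=1+7=8, 1+coins_for(31)=1+7=8, 1+coins_for(30)=1+6=7, 1+coins_for(28)=1+6=7) = 7
coins_for(34) = min(1+coins_for(33)=1+7=8, 1+coins_for(32)=1+7=8, 1+coins_for(31)=1+7=8, 1+coins_for(29)=1+7=8) = 8

8


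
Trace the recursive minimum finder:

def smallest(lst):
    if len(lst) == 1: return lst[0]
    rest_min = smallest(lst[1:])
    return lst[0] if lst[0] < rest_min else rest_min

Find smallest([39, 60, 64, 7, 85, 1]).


smallest([39, 60, 64, 7, 85, 1]): compare 39 with smallest([60, 64, 7, 85, 1])
smallest([60, 64, 7, 85, 1]): compare 60 with smallest([64, 7, 85, 1])
smallest([64, 7, 85, 1]): compare 64 with smallest([7, 85, 1])
smallest([7, 85, 1]): compare 7 with smallest([85, 1])
smallest([85, 1]): compare 85 with smallest([1])
smallest([1]) = 1  (base case)
Compare 85 with 1 -> 1
Compare 7 with 1 -> 1
Compare 64 with 1 -> 1
Compare 60 with 1 -> 1
Compare 39 with 1 -> 1

1


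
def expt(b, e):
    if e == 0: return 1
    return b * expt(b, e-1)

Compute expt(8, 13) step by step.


expt(8, 13)
= 8 * expt(8, 12)
= 8 * 8 * expt(8, 11)
= 8 * 8 * 8 * expt(8, 10)
= 8 * 8 * 8 * 8 * expt(8, 9)
= 8 * 8 * 8 * 8 * 8 * expt(8, 8)
= 8 * 8 * 8 * 8 * 8 * 8 * expt(8, 7)
= 8 * 8 * 8 * 8 * 8 * 8 * 8 * expt(8, 6)
= 8 * 8 * 8 * 8 * 8 * 8 * 8 * 8 * expt(8, 5)
= 8 * 8 * 8 * 8 * 8 * 8 * 8 * 8 * 8 * expt(8, 4)
= 8 * 8 * 8 * 8 * 8 * 8 * 8 * 8 * 8 * 8 * expt(8, 3)
= 8 * 8 * 8 * 8 * 8 * 8 * 8 * 8 * 8 * 8 * 8 * expt(8, 2)
= 8 * 8 * 8 * 8 * 8 * 8 * 8 * 8 * 8 * 8 * 8 * 8 * expt(8, 1)
= 8 * 8 * 8 * 8 * 8 * 8 * 8 * 8 * 8 * 8 * 8 * 8 * 8 * expt(8, 0)
= 8 * 8 * 8 * 8 * 8 * 8 * 8 * 8 * 8 * 8 * 8 * 8 * 8 * 1
= 549755813888

549755813888


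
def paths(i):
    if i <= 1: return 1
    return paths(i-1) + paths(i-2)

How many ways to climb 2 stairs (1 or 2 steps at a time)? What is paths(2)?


Building up from base cases:
paths(0) = 1
paths(1) = 1
paths(2) = paths(1) + paths(0) = 1 + 1 = 2

2


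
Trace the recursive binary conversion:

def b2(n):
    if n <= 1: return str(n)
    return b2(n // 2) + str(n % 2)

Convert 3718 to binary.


b2(3718) = b2(1859) + '0'
b2(1859) = b2(929) + '1'
b2(929) = b2(464) + '1'
b2(464) = b2(232) + '0'
b2(232) = b2(116) + '0'
b2(116) = b2(58) + '0'
b2(58) = b2(29) + '0'
b2(29) = b2(14) + '1'
b2(14) = b2(7) + '0'
b2(7) = b2(3) + '1'
b2(3) = b2(1) + '1'
b2(1) = '1'  (base case)
Concatenating: '1' + '1' + '1' + '0' + '1' + '0' + '0' + '0' + '0' + '1' + '1' + '0' = '111010000110'

111010000110


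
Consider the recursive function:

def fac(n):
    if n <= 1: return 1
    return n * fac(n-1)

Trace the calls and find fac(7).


fac(7)
= 7 * fac(6)
= 7 * 6 * fac(5)
= 7 * 6 * 5 * fac(4)
= 7 * 6 * 5 * 4 * fac(3)
= 7 * 6 * 5 * 4 * 3 * fac(2)
= 7 * 6 * 5 * 4 * 3 * 2 * fac(1)
= 7 * 6 * 5 * 4 * 3 * 2 * 1
= 5040

5040


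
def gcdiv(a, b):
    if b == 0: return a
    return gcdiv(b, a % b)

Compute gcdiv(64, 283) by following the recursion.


gcdiv(64, 283) = gcdiv(283, 64)
gcdiv(283, 64) = gcdiv(64, 27)
gcdiv(64, 27) = gcdiv(27, 10)
gcdiv(27, 10) = gcdiv(10, 7)
gcdiv(10, 7) = gcdiv(7, 3)
gcdiv(7, 3) = gcdiv(3, 1)
gcdiv(3, 1) = gcdiv(1, 0)
gcdiv(1, 0) = 1  (base case)

1


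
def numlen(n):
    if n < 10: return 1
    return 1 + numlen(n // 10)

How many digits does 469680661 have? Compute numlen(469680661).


numlen(469680661) = 1 + numlen(46968066)
numlen(46968066) = 1 + numlen(4696806)
numlen(4696806) = 1 + numlen(469680)
numlen(469680) = 1 + numlen(46968)
numlen(46968) = 1 + numlen(4696)
numlen(4696) = 1 + numlen(469)
numlen(469) = 1 + numlen(46)
numlen(46) = 1 + numlen(4)
numlen(4) = 1  (base case: 4 < 10)
Unwinding: 1 + 1 + 1 + 1 + 1 + 1 + 1 + 1 + 1 = 9

9


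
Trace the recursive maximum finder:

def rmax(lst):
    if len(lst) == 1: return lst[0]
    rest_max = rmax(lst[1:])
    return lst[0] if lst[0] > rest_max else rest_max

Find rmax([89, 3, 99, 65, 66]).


rmax([89, 3, 99, 65, 66]): compare 89 with rmax([3, 99, 65, 66])
rmax([3, 99, 65, 66]): compare 3 with rmax([99, 65, 66])
rmax([99, 65, 66]): compare 99 with rmax([65, 66])
rmax([65, 66]): compare 65 with rmax([66])
rmax([66]) = 66  (base case)
Compare 65 with 66 -> 66
Compare 99 with 66 -> 99
Compare 3 with 99 -> 99
Compare 89 with 99 -> 99

99


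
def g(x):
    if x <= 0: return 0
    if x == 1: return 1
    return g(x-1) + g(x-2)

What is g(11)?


Computing g(11) bottom-up:
g(0) = 0
g(1) = 1
g(2) = g(1) + g(0) = 1 + 0 = 1
g(3) = g(2) + g(1) = 1 + 1 = 2
g(4) = g(3) + g(2) = 2 + 1 = 3
g(5) = g(4) + g(3) = 3 + 2 = 5
g(6) = g(5) + g(4) = 5 + 3 = 8
g(7) = g(6) + g(5) = 8 + 5 = 13
g(8) = g(7) + g(6) = 13 + 8 = 21
g(9) = g(8) + g(7) = 21 + 13 = 34
g(10) = g(9) + g(8) = 34 + 21 = 55
g(11) = g(10) + g(9) = 55 + 34 = 89

89


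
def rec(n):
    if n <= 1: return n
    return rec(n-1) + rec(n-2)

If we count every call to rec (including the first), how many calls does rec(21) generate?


Let C(n) = total calls for rec(n)
C(0) = 1, C(1) = 1
C(2) = 1 + C(1) + C(0) = 1 + 1 + 1 = 3
C(3) = 1 + C(2) + C(1) = 1 + 3 + 1 = 5
C(4) = 1 + C(3) + C(2) = 1 + 5 + 3 = 9
C(5) = 1 + C(4) + C(3) = 1 + 9 + 5 = 15
C(6) = 1 + C(5) + C(4) = 1 + 15 + 9 = 25
C(7) = 1 + C(6) + C(5) = 1 + 25 + 15 = 41
C(8) = 1 + C(7) + C(6) = 1 + 41 + 25 = 67
C(9) = 1 + C(8) + C(7) = 1 + 67 + 41 = 109
C(10) = 1 + C(9) + C(8) = 1 + 109 + 67 = 177
C(11) = 1 + C(10) + C(9) = 1 + 177 + 109 = 287
C(12) = 1 + C(11) + C(10) = 1 + 287 + 177 = 465
C(13) = 1 + C(12) + C(11) = 1 + 465 + 287 = 753
C(14) = 1 + C(13) + C(12) = 1 + 753 + 465 = 1219
C(15) = 1 + C(14) + C(13) = 1 + 1219 + 753 = 1973
C(16) = 1 + C(15) + C(14) = 1 + 1973 + 1219 = 3193
C(17) = 1 + C(16) + C(15) = 1 + 3193 + 1973 = 5167
C(18) = 1 + C(17) + C(16) = 1 + 5167 + 3193 = 8361
C(19) = 1 + C(18) + C(17) = 1 + 8361 + 5167 = 13529
C(20) = 1 + C(19) + C(18) = 1 + 13529 + 8361 = 21891
C(21) = 1 + C(20) + C(19) = 1 + 21891 + 13529 = 35421

35421


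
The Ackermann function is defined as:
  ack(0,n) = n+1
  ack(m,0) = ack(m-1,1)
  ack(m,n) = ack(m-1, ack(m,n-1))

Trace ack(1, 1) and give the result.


ack(1, 1) = ack(0, ack(1, 0))
  ack(1, 0) = ack(0, 1)
    ack(0, 1) = 2
  = ack(0, 2)
  ack(0, 2) = 3
Result: ack(1, 1) = 3

3


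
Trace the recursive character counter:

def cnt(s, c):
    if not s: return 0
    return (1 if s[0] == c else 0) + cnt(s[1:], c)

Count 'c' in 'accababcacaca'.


s[0]='a' != 'c' -> 0
s[0]='c' == 'c' -> 1
s[0]='c' == 'c' -> 1
s[0]='a' != 'c' -> 0
s[0]='b' != 'c' -> 0
s[0]='a' != 'c' -> 0
s[0]='b' != 'c' -> 0
s[0]='c' == 'c' -> 1
s[0]='a' != 'c' -> 0
s[0]='c' == 'c' -> 1
s[0]='a' != 'c' -> 0
s[0]='c' == 'c' -> 1
s[0]='a' != 'c' -> 0
Sum: 0 + 1 + 1 + 0 + 0 + 0 + 0 + 1 + 0 + 1 + 0 + 1 + 0 = 5

5


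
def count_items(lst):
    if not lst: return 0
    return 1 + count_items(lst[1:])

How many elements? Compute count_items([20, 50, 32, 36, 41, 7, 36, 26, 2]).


count_items([20, 50, 32, 36, 41, 7, 36, 26, 2]) = 1 + count_items([50, 32, 36, 41, 7, 36, 26, 2])
count_items([50, 32, 36, 41, 7, 36, 26, 2]) = 1 + count_items([32, 36, 41, 7, 36, 26, 2])
count_items([32, 36, 41, 7, 36, 26, 2]) = 1 + count_items([36, 41, 7, 36, 26, 2])
count_items([36, 41, 7, 36, 26, 2]) = 1 + count_items([41, 7, 36, 26, 2])
count_items([41, 7, 36, 26, 2]) = 1 + count_items([7, 36, 26, 2])
count_items([7, 36, 26, 2]) = 1 + count_items([36, 26, 2])
count_items([36, 26, 2]) = 1 + count_items([26, 2])
count_items([26, 2]) = 1 + count_items([2])
count_items([2]) = 1 + count_items([])
count_items([]) = 0  (base case)
Unwinding: 1 + 1 + 1 + 1 + 1 + 1 + 1 + 1 + 1 + 0 = 9

9


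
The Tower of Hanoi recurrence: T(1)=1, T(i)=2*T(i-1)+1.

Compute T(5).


T(5) = 2 * T(4) + 1
T(4) = 2 * T(3) + 1
T(3) = 2 * T(2) + 1
T(2) = 2 * T(1) + 1
T(1) = 1  (base case)
T(2) = 2 * 1 + 1 = 3
T(3) = 2 * 3 + 1 = 7
T(4) = 2 * 7 + 1 = 15
T(5) = 2 * 15 + 1 = 31

31


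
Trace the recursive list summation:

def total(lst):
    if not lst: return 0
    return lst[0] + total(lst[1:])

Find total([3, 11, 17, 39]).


total([3, 11, 17, 39]) = 3 + total([11, 17, 39])
total([11, 17, 39]) = 11 + total([17, 39])
total([17, 39]) = 17 + total([39])
total([39]) = 39 + total([])
total([]) = 0  (base case)
Total: 3 + 11 + 17 + 39 + 0 = 70

70


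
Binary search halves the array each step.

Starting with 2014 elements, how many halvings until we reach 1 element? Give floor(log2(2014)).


2014 / 2 = 1007
1007 / 2 = 503
503 / 2 = 251
251 / 2 = 125
125 / 2 = 62
62 / 2 = 31
31 / 2 = 15
15 / 2 = 7
7 / 2 = 3
3 / 2 = 1
Reached 1 after 10 halvings

10


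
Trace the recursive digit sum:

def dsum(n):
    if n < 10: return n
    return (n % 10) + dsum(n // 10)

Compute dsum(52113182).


dsum(52113182) = 2 + dsum(5211318)
dsum(5211318) = 8 + dsum(521131)
dsum(521131) = 1 + dsum(52113)
dsum(52113) = 3 + dsum(5211)
dsum(5211) = 1 + dsum(521)
dsum(521) = 1 + dsum(52)
dsum(52) = 2 + dsum(5)
dsum(5) = 5  (base case)
Total: 2 + 8 + 1 + 3 + 1 + 1 + 2 + 5 = 23

23


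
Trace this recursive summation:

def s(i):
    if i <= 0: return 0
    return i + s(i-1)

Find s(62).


s(62)
= 62 + 61 + 60 + 59 + 58 + 57 + 56 + 55 + 54 + 53 + 52 + 51 + 50 + 49 + 48 + 47 + 46 + 45 + 44 + 43 + 42 + 41 + 40 + 39 + 38 + 37 + 36 + 35 + 34 + 33 + 32 + 31 + 30 + 29 + 28 + 27 + 26 + 25 + 24 + 23 + 22 + 21 + 20 + 19 + 18 + 17 + 16 + 15 + 14 + 13 + 12 + 11 + 10 + 9 + 8 + 7 + 6 + 5 + 4 + 3 + 2 + 1 + s(0)
= 62 + 61 + 60 + 59 + 58 + 57 + 56 + 55 + 54 + 53 + 52 + 51 + 50 + 49 + 48 + 47 + 46 + 45 + 44 + 43 + 42 + 41 + 40 + 39 + 38 + 37 + 36 + 35 + 34 + 33 + 32 + 31 + 30 + 29 + 28 + 27 + 26 + 25 + 24 + 23 + 22 + 21 + 20 + 19 + 18 + 17 + 16 + 15 + 14 + 13 + 12 + 11 + 10 + 9 + 8 + 7 + 6 + 5 + 4 + 3 + 2 + 1 + 0
= 1953

1953


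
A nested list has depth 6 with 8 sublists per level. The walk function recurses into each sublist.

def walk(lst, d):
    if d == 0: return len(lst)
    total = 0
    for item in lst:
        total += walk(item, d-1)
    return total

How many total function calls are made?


At depth 0 (root): 1 call
At depth 1: each of 1 parents calls walk on 8 children = 8 calls
At depth 2: each of 8 parents calls walk on 8 children = 64 calls
At depth 3: each of 64 parents calls walk on 8 children = 512 calls
At depth 4: each of 512 parents calls walk on 8 children = 4096 calls
At depth 5: each of 4096 parents calls walk on 8 children = 32768 calls
At depth 6: each of 32768 parents calls walk on 8 children = 262144 calls
Total: 1 + 8 + 64 + 512 + 4096 + 32768 + 262144 = 299593

299593


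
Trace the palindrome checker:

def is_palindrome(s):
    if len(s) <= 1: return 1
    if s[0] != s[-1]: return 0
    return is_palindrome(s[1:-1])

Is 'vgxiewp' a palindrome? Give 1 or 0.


is_palindrome('vgxiewp'): s[0]='v' != s[-1]='p' -> return 0
Result: 0 (not a palindrome)

0


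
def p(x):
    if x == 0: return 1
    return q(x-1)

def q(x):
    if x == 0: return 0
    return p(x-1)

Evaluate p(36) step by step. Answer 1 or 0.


p(36) = q(35)
q(35) = p(34)
p(34) = q(33)
q(33) = p(32)
p(32) = q(31)
q(31) = p(30)
p(30) = q(29)
q(29) = p(28)
p(28) = q(27)
q(27) = p(26)
p(26) = q(25)
q(25) = p(24)
p(24) = q(23)
q(23) = p(22)
p(22) = q(21)
q(21) = p(20)
p(20) = q(19)
q(19) = p(18)
p(18) = q(17)
q(17) = p(16)
p(16) = q(15)
q(15) = p(14)
p(14) = q(13)
q(13) = p(12)
p(12) = q(11)
q(11) = p(10)
p(10) = q(9)
q(9) = p(8)
p(8) = q(7)
q(7) = p(6)
p(6) = q(5)
q(5) = p(4)
p(4) = q(3)
q(3) = p(2)
p(2) = q(1)
q(1) = p(0)
p(0) = 1  (base case)
Result: 1

1


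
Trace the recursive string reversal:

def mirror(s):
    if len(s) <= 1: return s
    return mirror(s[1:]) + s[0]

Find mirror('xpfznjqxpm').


mirror('xpfznjqxpm') = mirror('pfznjqxpm') + 'x'
mirror('pfznjqxpm') = mirror('fznjqxpm') + 'p'
mirror('fznjqxpm') = mirror('znjqxpm') + 'f'
mirror('znjqxpm') = mirror('njqxpm') + 'z'
mirror('njqxpm') = mirror('jqxpm') + 'n'
mirror('jqxpm') = mirror('qxpm') + 'j'
mirror('qxpm') = mirror('xpm') + 'q'
mirror('xpm') = mirror('pm') + 'x'
mirror('pm') = mirror('m') + 'p'
mirror('m') = 'm'  (base case)
Concatenating: 'm' + 'p' + 'x' + 'q' + 'j' + 'n' + 'z' + 'f' + 'p' + 'x' = 'mpxqjnzfpx'

mpxqjnzfpx


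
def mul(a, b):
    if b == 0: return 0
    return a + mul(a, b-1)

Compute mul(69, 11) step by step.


mul(69, 11) = 69 + mul(69, 10)
mul(69, 10) = 69 + mul(69, 9)
mul(69, 9) = 69 + mul(69, 8)
mul(69, 8) = 69 + mul(69, 7)
mul(69, 7) = 69 + mul(69, 6)
mul(69, 6) = 69 + mul(69, 5)
mul(69, 5) = 69 + mul(69, 4)
mul(69, 4) = 69 + mul(69, 3)
mul(69, 3) = 69 + mul(69, 2)
mul(69, 2) = 69 + mul(69, 1)
mul(69, 1) = 69 + mul(69, 0)
mul(69, 0) = 0  (base case)
Total: 69 + 69 + 69 + 69 + 69 + 69 + 69 + 69 + 69 + 69 + 69 + 0 = 759

759


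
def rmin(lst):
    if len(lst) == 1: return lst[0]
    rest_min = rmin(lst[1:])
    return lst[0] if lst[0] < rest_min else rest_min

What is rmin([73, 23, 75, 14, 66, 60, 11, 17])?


rmin([73, 23, 75, 14, 66, 60, 11, 17]): compare 73 with rmin([23, 75, 14, 66, 60, 11, 17])
rmin([23, 75, 14, 66, 60, 11, 17]): compare 23 with rmin([75, 14, 66, 60, 11, 17])
rmin([75, 14, 66, 60, 11, 17]): compare 75 with rmin([14, 66, 60, 11, 17])
rmin([14, 66, 60, 11, 17]): compare 14 with rmin([66, 60, 11, 17])
rmin([66, 60, 11, 17]): compare 66 with rmin([60, 11, 17])
rmin([60, 11, 17]): compare 60 with rmin([11, 17])
rmin([11, 17]): compare 11 with rmin([17])
rmin([17]) = 17  (base case)
Compare 11 with 17 -> 11
Compare 60 with 11 -> 11
Compare 66 with 11 -> 11
Compare 14 with 11 -> 11
Compare 75 with 11 -> 11
Compare 23 with 11 -> 11
Compare 73 with 11 -> 11

11


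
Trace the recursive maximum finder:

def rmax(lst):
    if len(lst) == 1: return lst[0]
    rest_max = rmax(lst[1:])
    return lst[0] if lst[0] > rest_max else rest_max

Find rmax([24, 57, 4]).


rmax([24, 57, 4]): compare 24 with rmax([57, 4])
rmax([57, 4]): compare 57 with rmax([4])
rmax([4]) = 4  (base case)
Compare 57 with 4 -> 57
Compare 24 with 57 -> 57

57


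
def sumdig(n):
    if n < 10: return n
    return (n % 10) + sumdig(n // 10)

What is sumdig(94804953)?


sumdig(94804953) = 3 + sumdig(9480495)
sumdig(9480495) = 5 + sumdig(948049)
sumdig(948049) = 9 + sumdig(94804)
sumdig(94804) = 4 + sumdig(9480)
sumdig(9480) = 0 + sumdig(948)
sumdig(948) = 8 + sumdig(94)
sumdig(94) = 4 + sumdig(9)
sumdig(9) = 9  (base case)
Total: 3 + 5 + 9 + 4 + 0 + 8 + 4 + 9 = 42

42


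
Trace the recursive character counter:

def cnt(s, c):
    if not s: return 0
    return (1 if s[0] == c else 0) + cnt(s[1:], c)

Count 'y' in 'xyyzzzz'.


s[0]='x' != 'y' -> 0
s[0]='y' == 'y' -> 1
s[0]='y' == 'y' -> 1
s[0]='z' != 'y' -> 0
s[0]='z' != 'y' -> 0
s[0]='z' != 'y' -> 0
s[0]='z' != 'y' -> 0
Sum: 0 + 1 + 1 + 0 + 0 + 0 + 0 = 2

2


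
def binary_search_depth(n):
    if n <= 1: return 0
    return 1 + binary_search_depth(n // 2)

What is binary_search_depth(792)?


792 / 2 = 396
396 / 2 = 198
198 / 2 = 99
99 / 2 = 49
49 / 2 = 24
24 / 2 = 12
12 / 2 = 6
6 / 2 = 3
3 / 2 = 1
Reached 1 after 9 halvings

9


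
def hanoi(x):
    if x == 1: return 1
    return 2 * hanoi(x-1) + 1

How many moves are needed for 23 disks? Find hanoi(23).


hanoi(23) = 2 * hanoi(22) + 1
hanoi(22) = 2 * hanoi(21) + 1
hanoi(21) = 2 * hanoi(20) + 1
hanoi(20) = 2 * hanoi(19) + 1
hanoi(19) = 2 * hanoi(18) + 1
hanoi(18) = 2 * hanoi(17) + 1
hanoi(17) = 2 * hanoi(16) + 1
hanoi(16) = 2 * hanoi(15) + 1
hanoi(15) = 2 * hanoi(14) + 1
hanoi(14) = 2 * hanoi(13) + 1
hanoi(13) = 2 * hanoi(12) + 1
hanoi(12) = 2 * hanoi(11) + 1
hanoi(11) = 2 * hanoi(10) + 1
hanoi(10) = 2 * hanoi(9) + 1
hanoi(9) = 2 * hanoi(8) + 1
hanoi(8) = 2 * hanoi(7) + 1
hanoi(7) = 2 * hanoi(6) + 1
hanoi(6) = 2 * hanoi(5) + 1
hanoi(5) = 2 * hanoi(4) + 1
hanoi(4) = 2 * hanoi(3) + 1
hanoi(3) = 2 * hanoi(2) + 1
hanoi(2) = 2 * hanoi(1) + 1
hanoi(1) = 1  (base case)
hanoi(2) = 2 * 1 + 1 = 3
hanoi(3) = 2 * 3 + 1 = 7
hanoi(4) = 2 * 7 + 1 = 15
hanoi(5) = 2 * 15 + 1 = 31
hanoi(6) = 2 * 31 + 1 = 63
hanoi(7) = 2 * 63 + 1 = 127
hanoi(8) = 2 * 127 + 1 = 255
hanoi(9) = 2 * 255 + 1 = 511
hanoi(10) = 2 * 511 + 1 = 1023
hanoi(11) = 2 * 1023 + 1 = 2047
hanoi(12) = 2 * 2047 + 1 = 4095
hanoi(13) = 2 * 4095 + 1 = 8191
hanoi(14) = 2 * 8191 + 1 = 16383
hanoi(15) = 2 * 16383 + 1 = 32767
hanoi(16) = 2 * 32767 + 1 = 65535
hanoi(17) = 2 * 65535 + 1 = 131071
hanoi(18) = 2 * 131071 + 1 = 262143
hanoi(19) = 2 * 262143 + 1 = 524287
hanoi(20) = 2 * 524287 + 1 = 1048575
hanoi(21) = 2 * 1048575 + 1 = 2097151
hanoi(22) = 2 * 2097151 + 1 = 4194303
hanoi(23) = 2 * 4194303 + 1 = 8388607

8388607


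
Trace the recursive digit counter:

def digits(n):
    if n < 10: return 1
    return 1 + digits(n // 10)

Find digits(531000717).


digits(531000717) = 1 + digits(53100071)
digits(53100071) = 1 + digits(5310007)
digits(5310007) = 1 + digits(531000)
digits(531000) = 1 + digits(53100)
digits(53100) = 1 + digits(5310)
digits(5310) = 1 + digits(531)
digits(531) = 1 + digits(53)
digits(53) = 1 + digits(5)
digits(5) = 1  (base case: 5 < 10)
Unwinding: 1 + 1 + 1 + 1 + 1 + 1 + 1 + 1 + 1 = 9

9


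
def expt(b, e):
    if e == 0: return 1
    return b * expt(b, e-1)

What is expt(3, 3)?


expt(3, 3)
= 3 * expt(3, 2)
= 3 * 3 * expt(3, 1)
= 3 * 3 * 3 * expt(3, 0)
= 3 * 3 * 3 * 1
= 27

27


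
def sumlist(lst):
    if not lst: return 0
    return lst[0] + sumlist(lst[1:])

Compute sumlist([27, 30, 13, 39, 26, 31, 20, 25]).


sumlist([27, 30, 13, 39, 26, 31, 20, 25]) = 27 + sumlist([30, 13, 39, 26, 31, 20, 25])
sumlist([30, 13, 39, 26, 31, 20, 25]) = 30 + sumlist([13, 39, 26, 31, 20, 25])
sumlist([13, 39, 26, 31, 20, 25]) = 13 + sumlist([39, 26, 31, 20, 25])
sumlist([39, 26, 31, 20, 25]) = 39 + sumlist([26, 31, 20, 25])
sumlist([26, 31, 20, 25]) = 26 + sumlist([31, 20, 25])
sumlist([31, 20, 25]) = 31 + sumlist([20, 25])
sumlist([20, 25]) = 20 + sumlist([25])
sumlist([25]) = 25 + sumlist([])
sumlist([]) = 0  (base case)
Total: 27 + 30 + 13 + 39 + 26 + 31 + 20 + 25 + 0 = 211

211


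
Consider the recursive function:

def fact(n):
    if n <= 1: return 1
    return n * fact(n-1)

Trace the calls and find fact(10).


fact(10)
= 10 * fact(9)
= 10 * 9 * fact(8)
= 10 * 9 * 8 * fact(7)
= 10 * 9 * 8 * 7 * fact(6)
= 10 * 9 * 8 * 7 * 6 * fact(5)
= 10 * 9 * 8 * 7 * 6 * 5 * fact(4)
= 10 * 9 * 8 * 7 * 6 * 5 * 4 * fact(3)
= 10 * 9 * 8 * 7 * 6 * 5 * 4 * 3 * fact(2)
= 10 * 9 * 8 * 7 * 6 * 5 * 4 * 3 * 2 * fact(1)
= 10 * 9 * 8 * 7 * 6 * 5 * 4 * 3 * 2 * 1
= 3628800

3628800


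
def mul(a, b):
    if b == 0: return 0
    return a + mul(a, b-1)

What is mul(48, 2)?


mul(48, 2) = 48 + mul(48, 1)
mul(48, 1) = 48 + mul(48, 0)
mul(48, 0) = 0  (base case)
Total: 48 + 48 + 0 = 96

96


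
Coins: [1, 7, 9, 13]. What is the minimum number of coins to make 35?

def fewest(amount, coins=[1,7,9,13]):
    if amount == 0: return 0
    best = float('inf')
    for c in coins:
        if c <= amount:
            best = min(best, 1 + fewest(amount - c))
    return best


Building up with DP:
fewest(0) = 0
fewest(1) = min(1+fewest(0)=1+0=1) = 1
fewest(2) = min(1+fewest(1)=1+1=2) = 2
fewest(3) = min(1+fewest(2)=1+2=3) = 3
fewest(4) = min(1+fewest(3)=1+3=4) = 4
fewest(5) = min(1+fewest(4)=1+4=5) = 5
fewest(6) = min(1+fewest(5)=1+5=6) = 6
fewest(7) = min(1+fewest(6)=1+6=7, 1+fewest(0)=1+0=1) = 1
fewest(8) = min(1+fewest(7)=1+1=2, 1+fewest(1)=1+1=2) = 2
fewest(9) = min(1+fewest(8)=1+2=3, 1+fewest(2)=1+2=3, 1+fewest(0)=1+0=1) = 1
fewest(10) = min(1+fewest(9)=1+1=2, 1+fewest(3)=1+3=4, 1+fewest(1)=1+1=2) = 2
fewest(11) = min(1+fewest(10)=1+2=3, 1+fewest(4)=1+4=5, 1+fewest(2)=1+2=3) = 3
fewest(12) = min(1+fewest(11)=1+3=4, 1+fewest(5)=1+5=6, 1+fewest(3)=1+3=4) = 4
fewest(13) = min(1+fewest(12)=1+4=5, 1+fewest(6)=1+6=7, 1+fewest(4)=1+4=5, 1+fewest(0)=1+0=1) = 1
fewest(14) = min(1+fewest(13)=1+1=2, 1+fewest(7)=1+1=2, 1+fewest(5)=1+5=6, 1+fewest(1)=1+1=2) = 2
fewest(15) = min(1+fewest(14)=1+2=3, 1+fewest(8)=1+2=3, 1+fewest(6)=1+6=7, 1+fewest(2)=1+2=3) = 3
fewest(16) = min(1+fewest(15)=1+3=4, 1+fewest(9)=1+1=2, 1+fewest(7)=1+1=2, 1+fewest(3)=1+3=4) = 2
fewest(17) = min(1+fewest(16)=1+2=3, 1+fewest(10)=1+2=3, 1+fewest(8)=1+2=3, 1+fewest(4)=1+4=5) = 3
fewest(18) = min(1+fewest(17)=1+3=4, 1+fewest(11)=1+3=4, 1+fewest(9)=1+1=2, 1+fewest(5)=1+5=6) = 2
fewest(19) = min(1+fewest(18)=1+2=3, 1+fewest(12)=1+4=5, 1+fewest(10)=1+2=3, 1+fewest(6)=1+6=7) = 3
fewest(20) = min(1+fewest(19)=1+3=4, 1+fewest(13)=1+1=2, 1+fewest(11)=1+3=4, 1+fewest(7)=1+1=2) = 2
fewest(21) = min(1+fewest(20)=1+2=3, 1+fewest(14)=1+2=3, 1+fewest(12)=1+4=5, 1+fewest(8)=1+2=3) = 3
fewest(22) = min(1+fewest(21)=1+3=4, 1+fewest(15)=1+3=4, 1+fewest(13)=1+1=2, 1+fewest(9)=1+1=2) = 2
fewest(23) = min(1+fewest(22)=1+2=3, 1+fewest(16)=1+2=3, 1+fewest(14)=1+2=3, 1+fewest(10)=1+2=3) = 3
fewest(24) = min(1+fewest(23)=1+3=4, 1+fewest(17)=1+3=4, 1+fewest(15)=1+3=4, 1+fewest(11)=1+3=4) = 4
fewest(25) = min(1+fewest(24)=1+4=5, 1+fewest(18)=1+2=3, 1+fewest(16)=1+2=3, 1+fewest(12)=1+4=5) = 3
fewest(26) = min(1+fewest(25)=1+3=4, 1+fewest(19)=1+3=4, 1+fewest(17)=1+3=4, 1+fewest(13)=1+1=2) = 2
fewest(27) = min(1+fewest(26)=1+2=3, 1+fewest(20)=1+2=3, 1+fewest(18)=1+2=3, 1+fewest(14)=1+2=3) = 3
fewest(28) = min(1+fewest(27)=1+3=4, 1+fewest(21)=1+3=4, 1+fewest(19)=1+3=4, 1+fewest(15)=1+3=4) = 4
fewest(29) = min(1+fewest(28)=1+4=5, 1+fewest(22)=1+2=3, 1+fewest(20)=1+2=3, 1+fewest(16)=1+2=3) = 3
fewest(30) = min(1+fewest(29)=1+3=4, 1+fewest(23)=1+3=4, 1+fewest(21)=1+3=4, 1+fewest(17)=1+3=4) = 4
fewest(31) = min(1+fewest(30)=1+4=5, 1+fewest(24)=1+4=5, 1+fewest(22)=1+2=3, 1+fewest(18)=1+2=3) = 3
fewest(32) = min(1+fewest(31)=1+3=4, 1+fewest(25)=1+3=4, 1+fewest(23)=1+3=4, 1+fewest(19)=1+3=4) = 4
fewest(33) = min(1+fewest(32)=1+4=5, 1+fewest(26)=1+2=3, 1+fewest(24)=1+4=5, 1+fewest(20)=1+2=3) = 3
fewest(34) = min(1+fewest(33)=1+3=4, 1+fewest(27)=1+3=4, 1+fewest(25)=1+3=4, 1+fewest(21)=1+3=4) = 4
fewest(35) = min(1+fewest(34)=1+4=5, 1+fewest(28)=1+4=5, 1+fewest(26)=1+2=3, 1+fewest(22)=1+2=3) = 3

3


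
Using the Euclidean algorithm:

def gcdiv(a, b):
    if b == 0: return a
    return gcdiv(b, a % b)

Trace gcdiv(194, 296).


gcdiv(194, 296) = gcdiv(296, 194)
gcdiv(296, 194) = gcdiv(194, 102)
gcdiv(194, 102) = gcdiv(102, 92)
gcdiv(102, 92) = gcdiv(92, 10)
gcdiv(92, 10) = gcdiv(10, 2)
gcdiv(10, 2) = gcdiv(2, 0)
gcdiv(2, 0) = 2  (base case)

2


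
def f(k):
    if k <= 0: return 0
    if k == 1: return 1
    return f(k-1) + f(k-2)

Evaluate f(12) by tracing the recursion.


Computing f(12) bottom-up:
f(0) = 0
f(1) = 1
f(2) = f(1) + f(0) = 1 + 0 = 1
f(3) = f(2) + f(1) = 1 + 1 = 2
f(4) = f(3) + f(2) = 2 + 1 = 3
f(5) = f(4) + f(3) = 3 + 2 = 5
f(6) = f(5) + f(4) = 5 + 3 = 8
f(7) = f(6) + f(5) = 8 + 5 = 13
f(8) = f(7) + f(6) = 13 + 8 = 21
f(9) = f(8) + f(7) = 21 + 13 = 34
f(10) = f(9) + f(8) = 34 + 21 = 55
f(11) = f(10) + f(9) = 55 + 34 = 89
f(12) = f(11) + f(10) = 89 + 55 = 144

144


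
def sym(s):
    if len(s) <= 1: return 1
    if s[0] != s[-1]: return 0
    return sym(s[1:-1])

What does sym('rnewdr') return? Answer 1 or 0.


sym('rnewdr'): s[0]='r' == s[-1]='r' -> check sym('newd')
sym('newd'): s[0]='n' != s[-1]='d' -> return 0
Result: 0 (not a palindrome)

0
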